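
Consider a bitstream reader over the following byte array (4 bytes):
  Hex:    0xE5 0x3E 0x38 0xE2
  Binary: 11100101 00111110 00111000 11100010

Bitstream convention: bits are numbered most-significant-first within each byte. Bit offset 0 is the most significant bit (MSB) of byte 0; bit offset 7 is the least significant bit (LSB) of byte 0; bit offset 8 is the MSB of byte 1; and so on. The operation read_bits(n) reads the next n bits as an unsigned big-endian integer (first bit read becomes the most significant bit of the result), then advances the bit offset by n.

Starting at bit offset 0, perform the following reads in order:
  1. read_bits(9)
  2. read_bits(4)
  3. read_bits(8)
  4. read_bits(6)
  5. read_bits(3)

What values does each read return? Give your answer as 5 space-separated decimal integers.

Answer: 458 7 199 7 0

Derivation:
Read 1: bits[0:9] width=9 -> value=458 (bin 111001010); offset now 9 = byte 1 bit 1; 23 bits remain
Read 2: bits[9:13] width=4 -> value=7 (bin 0111); offset now 13 = byte 1 bit 5; 19 bits remain
Read 3: bits[13:21] width=8 -> value=199 (bin 11000111); offset now 21 = byte 2 bit 5; 11 bits remain
Read 4: bits[21:27] width=6 -> value=7 (bin 000111); offset now 27 = byte 3 bit 3; 5 bits remain
Read 5: bits[27:30] width=3 -> value=0 (bin 000); offset now 30 = byte 3 bit 6; 2 bits remain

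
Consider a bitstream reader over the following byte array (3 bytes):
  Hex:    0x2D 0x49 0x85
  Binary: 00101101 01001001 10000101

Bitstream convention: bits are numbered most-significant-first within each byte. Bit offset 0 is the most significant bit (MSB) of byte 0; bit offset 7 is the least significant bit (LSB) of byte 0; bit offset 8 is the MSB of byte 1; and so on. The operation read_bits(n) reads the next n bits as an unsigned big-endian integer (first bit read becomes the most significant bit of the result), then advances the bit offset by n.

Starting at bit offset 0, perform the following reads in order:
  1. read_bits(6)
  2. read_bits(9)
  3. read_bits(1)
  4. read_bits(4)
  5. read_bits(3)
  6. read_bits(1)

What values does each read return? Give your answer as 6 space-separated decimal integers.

Read 1: bits[0:6] width=6 -> value=11 (bin 001011); offset now 6 = byte 0 bit 6; 18 bits remain
Read 2: bits[6:15] width=9 -> value=164 (bin 010100100); offset now 15 = byte 1 bit 7; 9 bits remain
Read 3: bits[15:16] width=1 -> value=1 (bin 1); offset now 16 = byte 2 bit 0; 8 bits remain
Read 4: bits[16:20] width=4 -> value=8 (bin 1000); offset now 20 = byte 2 bit 4; 4 bits remain
Read 5: bits[20:23] width=3 -> value=2 (bin 010); offset now 23 = byte 2 bit 7; 1 bits remain
Read 6: bits[23:24] width=1 -> value=1 (bin 1); offset now 24 = byte 3 bit 0; 0 bits remain

Answer: 11 164 1 8 2 1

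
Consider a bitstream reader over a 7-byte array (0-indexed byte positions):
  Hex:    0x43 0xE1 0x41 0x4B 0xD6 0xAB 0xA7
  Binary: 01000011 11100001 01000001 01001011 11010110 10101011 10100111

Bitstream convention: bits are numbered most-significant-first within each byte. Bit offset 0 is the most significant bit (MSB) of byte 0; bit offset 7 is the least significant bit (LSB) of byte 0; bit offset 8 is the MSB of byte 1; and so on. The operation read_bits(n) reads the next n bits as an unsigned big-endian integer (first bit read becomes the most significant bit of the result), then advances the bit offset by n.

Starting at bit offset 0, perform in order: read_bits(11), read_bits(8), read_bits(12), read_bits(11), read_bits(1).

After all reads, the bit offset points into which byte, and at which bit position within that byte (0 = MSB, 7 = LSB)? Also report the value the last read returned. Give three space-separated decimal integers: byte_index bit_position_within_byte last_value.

Read 1: bits[0:11] width=11 -> value=543 (bin 01000011111); offset now 11 = byte 1 bit 3; 45 bits remain
Read 2: bits[11:19] width=8 -> value=10 (bin 00001010); offset now 19 = byte 2 bit 3; 37 bits remain
Read 3: bits[19:31] width=12 -> value=165 (bin 000010100101); offset now 31 = byte 3 bit 7; 25 bits remain
Read 4: bits[31:42] width=11 -> value=1882 (bin 11101011010); offset now 42 = byte 5 bit 2; 14 bits remain
Read 5: bits[42:43] width=1 -> value=1 (bin 1); offset now 43 = byte 5 bit 3; 13 bits remain

Answer: 5 3 1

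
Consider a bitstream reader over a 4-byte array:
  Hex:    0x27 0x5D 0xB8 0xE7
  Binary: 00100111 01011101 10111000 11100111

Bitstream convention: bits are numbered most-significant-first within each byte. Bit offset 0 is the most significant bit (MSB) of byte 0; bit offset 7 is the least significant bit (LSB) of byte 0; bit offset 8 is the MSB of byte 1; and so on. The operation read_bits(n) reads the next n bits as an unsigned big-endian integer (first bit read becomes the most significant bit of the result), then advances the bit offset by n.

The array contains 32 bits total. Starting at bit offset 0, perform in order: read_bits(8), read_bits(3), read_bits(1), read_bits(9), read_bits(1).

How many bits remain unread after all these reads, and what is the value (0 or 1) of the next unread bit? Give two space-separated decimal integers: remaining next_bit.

Read 1: bits[0:8] width=8 -> value=39 (bin 00100111); offset now 8 = byte 1 bit 0; 24 bits remain
Read 2: bits[8:11] width=3 -> value=2 (bin 010); offset now 11 = byte 1 bit 3; 21 bits remain
Read 3: bits[11:12] width=1 -> value=1 (bin 1); offset now 12 = byte 1 bit 4; 20 bits remain
Read 4: bits[12:21] width=9 -> value=439 (bin 110110111); offset now 21 = byte 2 bit 5; 11 bits remain
Read 5: bits[21:22] width=1 -> value=0 (bin 0); offset now 22 = byte 2 bit 6; 10 bits remain

Answer: 10 0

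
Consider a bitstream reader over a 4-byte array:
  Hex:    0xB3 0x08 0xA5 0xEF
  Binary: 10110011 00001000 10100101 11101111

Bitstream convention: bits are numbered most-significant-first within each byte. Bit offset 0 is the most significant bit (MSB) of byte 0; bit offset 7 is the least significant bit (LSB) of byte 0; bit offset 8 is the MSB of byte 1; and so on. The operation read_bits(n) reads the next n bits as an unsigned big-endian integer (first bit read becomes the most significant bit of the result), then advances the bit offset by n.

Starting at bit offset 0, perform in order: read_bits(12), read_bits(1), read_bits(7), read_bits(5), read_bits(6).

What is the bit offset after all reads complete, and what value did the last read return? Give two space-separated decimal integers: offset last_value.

Answer: 31 55

Derivation:
Read 1: bits[0:12] width=12 -> value=2864 (bin 101100110000); offset now 12 = byte 1 bit 4; 20 bits remain
Read 2: bits[12:13] width=1 -> value=1 (bin 1); offset now 13 = byte 1 bit 5; 19 bits remain
Read 3: bits[13:20] width=7 -> value=10 (bin 0001010); offset now 20 = byte 2 bit 4; 12 bits remain
Read 4: bits[20:25] width=5 -> value=11 (bin 01011); offset now 25 = byte 3 bit 1; 7 bits remain
Read 5: bits[25:31] width=6 -> value=55 (bin 110111); offset now 31 = byte 3 bit 7; 1 bits remain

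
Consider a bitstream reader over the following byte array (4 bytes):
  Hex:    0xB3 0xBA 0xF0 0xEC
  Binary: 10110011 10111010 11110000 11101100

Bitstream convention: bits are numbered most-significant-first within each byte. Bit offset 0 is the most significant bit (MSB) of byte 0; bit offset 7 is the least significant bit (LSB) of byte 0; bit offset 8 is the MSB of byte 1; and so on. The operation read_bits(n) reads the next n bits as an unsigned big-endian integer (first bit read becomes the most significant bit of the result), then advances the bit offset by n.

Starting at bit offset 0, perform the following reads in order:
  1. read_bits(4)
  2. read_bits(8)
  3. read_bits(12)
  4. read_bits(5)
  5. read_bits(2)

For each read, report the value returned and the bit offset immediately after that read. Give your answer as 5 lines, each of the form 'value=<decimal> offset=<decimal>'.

Answer: value=11 offset=4
value=59 offset=12
value=2800 offset=24
value=29 offset=29
value=2 offset=31

Derivation:
Read 1: bits[0:4] width=4 -> value=11 (bin 1011); offset now 4 = byte 0 bit 4; 28 bits remain
Read 2: bits[4:12] width=8 -> value=59 (bin 00111011); offset now 12 = byte 1 bit 4; 20 bits remain
Read 3: bits[12:24] width=12 -> value=2800 (bin 101011110000); offset now 24 = byte 3 bit 0; 8 bits remain
Read 4: bits[24:29] width=5 -> value=29 (bin 11101); offset now 29 = byte 3 bit 5; 3 bits remain
Read 5: bits[29:31] width=2 -> value=2 (bin 10); offset now 31 = byte 3 bit 7; 1 bits remain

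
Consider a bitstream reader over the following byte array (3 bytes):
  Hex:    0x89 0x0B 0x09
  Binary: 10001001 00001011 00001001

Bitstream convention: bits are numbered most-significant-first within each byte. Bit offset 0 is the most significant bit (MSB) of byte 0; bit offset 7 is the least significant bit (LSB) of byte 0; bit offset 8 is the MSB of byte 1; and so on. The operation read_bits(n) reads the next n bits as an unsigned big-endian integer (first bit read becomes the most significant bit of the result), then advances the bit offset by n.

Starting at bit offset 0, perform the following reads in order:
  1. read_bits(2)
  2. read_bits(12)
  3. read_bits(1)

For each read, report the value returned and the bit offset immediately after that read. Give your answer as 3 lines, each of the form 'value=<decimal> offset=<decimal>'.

Read 1: bits[0:2] width=2 -> value=2 (bin 10); offset now 2 = byte 0 bit 2; 22 bits remain
Read 2: bits[2:14] width=12 -> value=578 (bin 001001000010); offset now 14 = byte 1 bit 6; 10 bits remain
Read 3: bits[14:15] width=1 -> value=1 (bin 1); offset now 15 = byte 1 bit 7; 9 bits remain

Answer: value=2 offset=2
value=578 offset=14
value=1 offset=15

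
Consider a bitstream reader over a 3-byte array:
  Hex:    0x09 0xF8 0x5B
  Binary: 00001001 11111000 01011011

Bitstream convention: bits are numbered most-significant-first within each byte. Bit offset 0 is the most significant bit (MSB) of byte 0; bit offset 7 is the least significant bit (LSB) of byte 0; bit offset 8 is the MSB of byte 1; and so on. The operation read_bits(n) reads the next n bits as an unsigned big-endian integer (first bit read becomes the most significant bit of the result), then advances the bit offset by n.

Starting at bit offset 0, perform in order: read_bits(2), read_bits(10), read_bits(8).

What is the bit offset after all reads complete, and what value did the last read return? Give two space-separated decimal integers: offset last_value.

Read 1: bits[0:2] width=2 -> value=0 (bin 00); offset now 2 = byte 0 bit 2; 22 bits remain
Read 2: bits[2:12] width=10 -> value=159 (bin 0010011111); offset now 12 = byte 1 bit 4; 12 bits remain
Read 3: bits[12:20] width=8 -> value=133 (bin 10000101); offset now 20 = byte 2 bit 4; 4 bits remain

Answer: 20 133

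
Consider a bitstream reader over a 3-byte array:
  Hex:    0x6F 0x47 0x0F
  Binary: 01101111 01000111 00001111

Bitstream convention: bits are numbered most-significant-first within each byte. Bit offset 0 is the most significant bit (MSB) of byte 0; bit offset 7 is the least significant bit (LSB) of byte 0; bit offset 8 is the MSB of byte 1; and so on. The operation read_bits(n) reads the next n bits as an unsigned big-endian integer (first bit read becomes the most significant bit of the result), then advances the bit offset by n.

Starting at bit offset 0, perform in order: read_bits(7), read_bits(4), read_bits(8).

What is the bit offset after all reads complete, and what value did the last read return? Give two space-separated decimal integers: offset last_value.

Read 1: bits[0:7] width=7 -> value=55 (bin 0110111); offset now 7 = byte 0 bit 7; 17 bits remain
Read 2: bits[7:11] width=4 -> value=10 (bin 1010); offset now 11 = byte 1 bit 3; 13 bits remain
Read 3: bits[11:19] width=8 -> value=56 (bin 00111000); offset now 19 = byte 2 bit 3; 5 bits remain

Answer: 19 56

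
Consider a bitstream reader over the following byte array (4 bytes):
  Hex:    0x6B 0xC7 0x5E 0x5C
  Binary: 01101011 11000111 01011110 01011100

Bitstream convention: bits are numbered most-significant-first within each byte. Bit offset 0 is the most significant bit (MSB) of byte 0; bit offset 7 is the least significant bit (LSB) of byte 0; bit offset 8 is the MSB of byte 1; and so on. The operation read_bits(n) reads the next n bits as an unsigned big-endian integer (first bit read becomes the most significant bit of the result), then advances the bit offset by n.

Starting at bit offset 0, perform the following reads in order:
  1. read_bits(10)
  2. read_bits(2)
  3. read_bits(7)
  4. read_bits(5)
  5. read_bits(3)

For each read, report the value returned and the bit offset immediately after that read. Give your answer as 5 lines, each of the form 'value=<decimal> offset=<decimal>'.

Answer: value=431 offset=10
value=0 offset=12
value=58 offset=19
value=30 offset=24
value=2 offset=27

Derivation:
Read 1: bits[0:10] width=10 -> value=431 (bin 0110101111); offset now 10 = byte 1 bit 2; 22 bits remain
Read 2: bits[10:12] width=2 -> value=0 (bin 00); offset now 12 = byte 1 bit 4; 20 bits remain
Read 3: bits[12:19] width=7 -> value=58 (bin 0111010); offset now 19 = byte 2 bit 3; 13 bits remain
Read 4: bits[19:24] width=5 -> value=30 (bin 11110); offset now 24 = byte 3 bit 0; 8 bits remain
Read 5: bits[24:27] width=3 -> value=2 (bin 010); offset now 27 = byte 3 bit 3; 5 bits remain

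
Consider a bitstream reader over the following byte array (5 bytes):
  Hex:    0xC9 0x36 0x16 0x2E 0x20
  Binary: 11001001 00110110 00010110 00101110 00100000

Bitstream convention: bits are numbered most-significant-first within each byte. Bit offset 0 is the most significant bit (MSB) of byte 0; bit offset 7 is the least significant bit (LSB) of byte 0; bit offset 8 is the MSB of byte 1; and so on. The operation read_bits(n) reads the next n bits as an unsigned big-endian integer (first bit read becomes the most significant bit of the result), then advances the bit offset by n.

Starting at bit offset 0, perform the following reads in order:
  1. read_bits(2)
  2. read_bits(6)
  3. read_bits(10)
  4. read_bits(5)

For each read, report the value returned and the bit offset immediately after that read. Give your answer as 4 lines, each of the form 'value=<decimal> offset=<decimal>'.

Read 1: bits[0:2] width=2 -> value=3 (bin 11); offset now 2 = byte 0 bit 2; 38 bits remain
Read 2: bits[2:8] width=6 -> value=9 (bin 001001); offset now 8 = byte 1 bit 0; 32 bits remain
Read 3: bits[8:18] width=10 -> value=216 (bin 0011011000); offset now 18 = byte 2 bit 2; 22 bits remain
Read 4: bits[18:23] width=5 -> value=11 (bin 01011); offset now 23 = byte 2 bit 7; 17 bits remain

Answer: value=3 offset=2
value=9 offset=8
value=216 offset=18
value=11 offset=23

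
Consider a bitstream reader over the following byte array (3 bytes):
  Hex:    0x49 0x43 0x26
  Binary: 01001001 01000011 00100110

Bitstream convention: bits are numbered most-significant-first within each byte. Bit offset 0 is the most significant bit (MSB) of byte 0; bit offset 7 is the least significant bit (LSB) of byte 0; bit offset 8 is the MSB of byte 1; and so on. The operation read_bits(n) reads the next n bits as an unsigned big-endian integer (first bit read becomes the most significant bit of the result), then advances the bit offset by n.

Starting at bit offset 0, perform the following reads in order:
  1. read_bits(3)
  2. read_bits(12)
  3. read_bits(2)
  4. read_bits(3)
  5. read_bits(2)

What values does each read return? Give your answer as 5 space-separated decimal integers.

Answer: 2 1185 2 2 1

Derivation:
Read 1: bits[0:3] width=3 -> value=2 (bin 010); offset now 3 = byte 0 bit 3; 21 bits remain
Read 2: bits[3:15] width=12 -> value=1185 (bin 010010100001); offset now 15 = byte 1 bit 7; 9 bits remain
Read 3: bits[15:17] width=2 -> value=2 (bin 10); offset now 17 = byte 2 bit 1; 7 bits remain
Read 4: bits[17:20] width=3 -> value=2 (bin 010); offset now 20 = byte 2 bit 4; 4 bits remain
Read 5: bits[20:22] width=2 -> value=1 (bin 01); offset now 22 = byte 2 bit 6; 2 bits remain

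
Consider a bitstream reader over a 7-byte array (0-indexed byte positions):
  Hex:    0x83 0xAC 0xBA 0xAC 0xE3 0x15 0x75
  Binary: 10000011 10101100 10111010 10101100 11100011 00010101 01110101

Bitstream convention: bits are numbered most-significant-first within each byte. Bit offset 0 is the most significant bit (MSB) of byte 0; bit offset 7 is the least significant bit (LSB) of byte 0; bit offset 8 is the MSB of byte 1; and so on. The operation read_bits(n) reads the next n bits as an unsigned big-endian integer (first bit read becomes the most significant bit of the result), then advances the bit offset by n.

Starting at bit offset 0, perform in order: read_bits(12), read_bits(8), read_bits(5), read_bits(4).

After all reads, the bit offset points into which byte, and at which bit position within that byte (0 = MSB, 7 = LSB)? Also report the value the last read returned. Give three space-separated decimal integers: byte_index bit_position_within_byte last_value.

Read 1: bits[0:12] width=12 -> value=2106 (bin 100000111010); offset now 12 = byte 1 bit 4; 44 bits remain
Read 2: bits[12:20] width=8 -> value=203 (bin 11001011); offset now 20 = byte 2 bit 4; 36 bits remain
Read 3: bits[20:25] width=5 -> value=21 (bin 10101); offset now 25 = byte 3 bit 1; 31 bits remain
Read 4: bits[25:29] width=4 -> value=5 (bin 0101); offset now 29 = byte 3 bit 5; 27 bits remain

Answer: 3 5 5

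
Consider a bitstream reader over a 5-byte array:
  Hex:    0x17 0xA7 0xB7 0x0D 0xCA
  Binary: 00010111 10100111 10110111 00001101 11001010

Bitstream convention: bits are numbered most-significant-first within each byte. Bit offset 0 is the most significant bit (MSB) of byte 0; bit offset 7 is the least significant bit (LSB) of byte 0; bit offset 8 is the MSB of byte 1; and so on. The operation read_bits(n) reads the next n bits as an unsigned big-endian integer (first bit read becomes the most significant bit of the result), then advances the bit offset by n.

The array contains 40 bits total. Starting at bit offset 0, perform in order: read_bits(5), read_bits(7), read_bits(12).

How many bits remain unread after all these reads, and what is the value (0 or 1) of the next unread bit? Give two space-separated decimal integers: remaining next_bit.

Answer: 16 0

Derivation:
Read 1: bits[0:5] width=5 -> value=2 (bin 00010); offset now 5 = byte 0 bit 5; 35 bits remain
Read 2: bits[5:12] width=7 -> value=122 (bin 1111010); offset now 12 = byte 1 bit 4; 28 bits remain
Read 3: bits[12:24] width=12 -> value=1975 (bin 011110110111); offset now 24 = byte 3 bit 0; 16 bits remain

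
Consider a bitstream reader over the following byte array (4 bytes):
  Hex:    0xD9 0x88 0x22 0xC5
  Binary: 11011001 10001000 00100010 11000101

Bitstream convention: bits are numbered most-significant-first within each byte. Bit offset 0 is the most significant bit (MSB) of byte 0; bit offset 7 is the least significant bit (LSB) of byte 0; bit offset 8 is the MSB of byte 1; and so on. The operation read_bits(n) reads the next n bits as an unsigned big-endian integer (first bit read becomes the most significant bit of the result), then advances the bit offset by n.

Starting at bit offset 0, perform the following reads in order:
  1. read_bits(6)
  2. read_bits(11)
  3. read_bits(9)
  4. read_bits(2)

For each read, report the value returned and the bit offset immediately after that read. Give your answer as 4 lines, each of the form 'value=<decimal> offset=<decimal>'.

Read 1: bits[0:6] width=6 -> value=54 (bin 110110); offset now 6 = byte 0 bit 6; 26 bits remain
Read 2: bits[6:17] width=11 -> value=784 (bin 01100010000); offset now 17 = byte 2 bit 1; 15 bits remain
Read 3: bits[17:26] width=9 -> value=139 (bin 010001011); offset now 26 = byte 3 bit 2; 6 bits remain
Read 4: bits[26:28] width=2 -> value=0 (bin 00); offset now 28 = byte 3 bit 4; 4 bits remain

Answer: value=54 offset=6
value=784 offset=17
value=139 offset=26
value=0 offset=28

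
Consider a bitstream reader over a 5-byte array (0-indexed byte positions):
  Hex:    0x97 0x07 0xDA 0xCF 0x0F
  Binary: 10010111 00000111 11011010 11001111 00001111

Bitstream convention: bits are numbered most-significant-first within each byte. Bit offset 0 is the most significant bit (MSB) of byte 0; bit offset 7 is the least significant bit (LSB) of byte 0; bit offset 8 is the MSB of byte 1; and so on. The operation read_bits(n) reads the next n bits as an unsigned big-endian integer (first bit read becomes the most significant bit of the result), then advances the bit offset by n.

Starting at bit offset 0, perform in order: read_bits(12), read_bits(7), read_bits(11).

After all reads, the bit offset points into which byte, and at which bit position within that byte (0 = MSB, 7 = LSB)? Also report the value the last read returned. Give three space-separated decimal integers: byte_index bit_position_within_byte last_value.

Read 1: bits[0:12] width=12 -> value=2416 (bin 100101110000); offset now 12 = byte 1 bit 4; 28 bits remain
Read 2: bits[12:19] width=7 -> value=62 (bin 0111110); offset now 19 = byte 2 bit 3; 21 bits remain
Read 3: bits[19:30] width=11 -> value=1715 (bin 11010110011); offset now 30 = byte 3 bit 6; 10 bits remain

Answer: 3 6 1715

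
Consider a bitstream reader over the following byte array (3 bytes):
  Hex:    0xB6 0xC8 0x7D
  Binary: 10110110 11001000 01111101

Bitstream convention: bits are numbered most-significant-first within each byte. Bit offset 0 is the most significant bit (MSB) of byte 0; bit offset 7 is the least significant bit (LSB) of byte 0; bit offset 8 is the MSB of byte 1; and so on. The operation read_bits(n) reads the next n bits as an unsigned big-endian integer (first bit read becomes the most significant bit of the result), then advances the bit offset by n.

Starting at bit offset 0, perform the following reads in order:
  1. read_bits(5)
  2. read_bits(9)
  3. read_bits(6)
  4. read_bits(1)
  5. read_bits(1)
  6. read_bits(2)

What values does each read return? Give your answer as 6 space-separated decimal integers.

Read 1: bits[0:5] width=5 -> value=22 (bin 10110); offset now 5 = byte 0 bit 5; 19 bits remain
Read 2: bits[5:14] width=9 -> value=434 (bin 110110010); offset now 14 = byte 1 bit 6; 10 bits remain
Read 3: bits[14:20] width=6 -> value=7 (bin 000111); offset now 20 = byte 2 bit 4; 4 bits remain
Read 4: bits[20:21] width=1 -> value=1 (bin 1); offset now 21 = byte 2 bit 5; 3 bits remain
Read 5: bits[21:22] width=1 -> value=1 (bin 1); offset now 22 = byte 2 bit 6; 2 bits remain
Read 6: bits[22:24] width=2 -> value=1 (bin 01); offset now 24 = byte 3 bit 0; 0 bits remain

Answer: 22 434 7 1 1 1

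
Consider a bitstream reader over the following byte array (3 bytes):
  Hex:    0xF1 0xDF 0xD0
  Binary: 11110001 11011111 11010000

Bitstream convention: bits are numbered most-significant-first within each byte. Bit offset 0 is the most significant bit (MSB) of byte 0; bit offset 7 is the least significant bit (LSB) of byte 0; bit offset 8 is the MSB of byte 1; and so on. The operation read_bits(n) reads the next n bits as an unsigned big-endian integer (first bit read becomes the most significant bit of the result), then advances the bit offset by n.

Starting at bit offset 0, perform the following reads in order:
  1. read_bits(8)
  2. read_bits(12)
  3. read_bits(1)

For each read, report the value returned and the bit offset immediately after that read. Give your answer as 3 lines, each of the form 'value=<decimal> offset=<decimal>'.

Read 1: bits[0:8] width=8 -> value=241 (bin 11110001); offset now 8 = byte 1 bit 0; 16 bits remain
Read 2: bits[8:20] width=12 -> value=3581 (bin 110111111101); offset now 20 = byte 2 bit 4; 4 bits remain
Read 3: bits[20:21] width=1 -> value=0 (bin 0); offset now 21 = byte 2 bit 5; 3 bits remain

Answer: value=241 offset=8
value=3581 offset=20
value=0 offset=21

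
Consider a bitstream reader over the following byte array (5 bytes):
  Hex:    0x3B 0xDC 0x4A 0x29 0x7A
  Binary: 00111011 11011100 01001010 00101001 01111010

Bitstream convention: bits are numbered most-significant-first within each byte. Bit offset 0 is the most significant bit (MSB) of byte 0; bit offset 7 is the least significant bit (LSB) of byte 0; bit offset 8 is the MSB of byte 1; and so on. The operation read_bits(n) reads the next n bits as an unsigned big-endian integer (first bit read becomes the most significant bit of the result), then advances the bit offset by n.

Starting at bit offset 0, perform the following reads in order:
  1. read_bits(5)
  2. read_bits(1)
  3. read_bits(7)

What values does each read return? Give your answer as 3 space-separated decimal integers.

Read 1: bits[0:5] width=5 -> value=7 (bin 00111); offset now 5 = byte 0 bit 5; 35 bits remain
Read 2: bits[5:6] width=1 -> value=0 (bin 0); offset now 6 = byte 0 bit 6; 34 bits remain
Read 3: bits[6:13] width=7 -> value=123 (bin 1111011); offset now 13 = byte 1 bit 5; 27 bits remain

Answer: 7 0 123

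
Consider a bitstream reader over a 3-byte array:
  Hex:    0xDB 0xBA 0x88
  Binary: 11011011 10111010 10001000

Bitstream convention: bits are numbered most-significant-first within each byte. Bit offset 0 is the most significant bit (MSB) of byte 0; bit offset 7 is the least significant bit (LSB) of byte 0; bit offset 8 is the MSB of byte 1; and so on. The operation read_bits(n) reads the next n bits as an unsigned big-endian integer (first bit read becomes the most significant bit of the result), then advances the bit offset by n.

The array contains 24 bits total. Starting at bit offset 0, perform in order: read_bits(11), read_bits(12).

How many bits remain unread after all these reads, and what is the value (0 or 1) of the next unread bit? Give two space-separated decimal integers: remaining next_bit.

Read 1: bits[0:11] width=11 -> value=1757 (bin 11011011101); offset now 11 = byte 1 bit 3; 13 bits remain
Read 2: bits[11:23] width=12 -> value=3396 (bin 110101000100); offset now 23 = byte 2 bit 7; 1 bits remain

Answer: 1 0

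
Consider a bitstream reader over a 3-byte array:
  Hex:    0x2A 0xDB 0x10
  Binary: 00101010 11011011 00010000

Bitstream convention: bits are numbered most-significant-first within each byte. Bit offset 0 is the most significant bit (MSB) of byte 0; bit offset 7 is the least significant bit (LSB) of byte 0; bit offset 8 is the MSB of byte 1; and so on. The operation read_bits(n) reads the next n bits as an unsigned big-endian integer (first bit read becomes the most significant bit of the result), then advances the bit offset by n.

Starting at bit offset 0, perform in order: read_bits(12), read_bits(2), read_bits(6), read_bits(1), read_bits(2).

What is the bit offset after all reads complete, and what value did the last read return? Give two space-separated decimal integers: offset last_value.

Answer: 23 0

Derivation:
Read 1: bits[0:12] width=12 -> value=685 (bin 001010101101); offset now 12 = byte 1 bit 4; 12 bits remain
Read 2: bits[12:14] width=2 -> value=2 (bin 10); offset now 14 = byte 1 bit 6; 10 bits remain
Read 3: bits[14:20] width=6 -> value=49 (bin 110001); offset now 20 = byte 2 bit 4; 4 bits remain
Read 4: bits[20:21] width=1 -> value=0 (bin 0); offset now 21 = byte 2 bit 5; 3 bits remain
Read 5: bits[21:23] width=2 -> value=0 (bin 00); offset now 23 = byte 2 bit 7; 1 bits remain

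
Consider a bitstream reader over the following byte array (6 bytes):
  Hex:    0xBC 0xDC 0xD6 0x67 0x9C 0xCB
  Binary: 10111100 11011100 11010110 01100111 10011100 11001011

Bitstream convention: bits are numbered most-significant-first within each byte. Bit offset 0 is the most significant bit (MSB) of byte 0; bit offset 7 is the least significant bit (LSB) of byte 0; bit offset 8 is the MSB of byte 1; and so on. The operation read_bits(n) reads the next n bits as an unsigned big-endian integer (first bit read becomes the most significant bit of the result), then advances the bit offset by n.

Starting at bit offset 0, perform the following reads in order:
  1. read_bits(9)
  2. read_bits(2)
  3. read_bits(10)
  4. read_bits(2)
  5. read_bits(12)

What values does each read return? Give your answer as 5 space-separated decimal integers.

Read 1: bits[0:9] width=9 -> value=377 (bin 101111001); offset now 9 = byte 1 bit 1; 39 bits remain
Read 2: bits[9:11] width=2 -> value=2 (bin 10); offset now 11 = byte 1 bit 3; 37 bits remain
Read 3: bits[11:21] width=10 -> value=922 (bin 1110011010); offset now 21 = byte 2 bit 5; 27 bits remain
Read 4: bits[21:23] width=2 -> value=3 (bin 11); offset now 23 = byte 2 bit 7; 25 bits remain
Read 5: bits[23:35] width=12 -> value=828 (bin 001100111100); offset now 35 = byte 4 bit 3; 13 bits remain

Answer: 377 2 922 3 828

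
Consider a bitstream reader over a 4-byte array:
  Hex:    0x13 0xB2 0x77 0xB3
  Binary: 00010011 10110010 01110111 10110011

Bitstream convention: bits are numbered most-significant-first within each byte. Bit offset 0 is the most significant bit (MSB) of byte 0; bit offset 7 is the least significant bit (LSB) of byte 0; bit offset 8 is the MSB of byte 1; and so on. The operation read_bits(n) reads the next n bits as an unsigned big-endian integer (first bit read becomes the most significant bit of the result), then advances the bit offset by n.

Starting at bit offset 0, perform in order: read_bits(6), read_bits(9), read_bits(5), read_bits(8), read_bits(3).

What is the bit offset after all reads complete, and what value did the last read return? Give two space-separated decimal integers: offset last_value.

Answer: 31 1

Derivation:
Read 1: bits[0:6] width=6 -> value=4 (bin 000100); offset now 6 = byte 0 bit 6; 26 bits remain
Read 2: bits[6:15] width=9 -> value=473 (bin 111011001); offset now 15 = byte 1 bit 7; 17 bits remain
Read 3: bits[15:20] width=5 -> value=7 (bin 00111); offset now 20 = byte 2 bit 4; 12 bits remain
Read 4: bits[20:28] width=8 -> value=123 (bin 01111011); offset now 28 = byte 3 bit 4; 4 bits remain
Read 5: bits[28:31] width=3 -> value=1 (bin 001); offset now 31 = byte 3 bit 7; 1 bits remain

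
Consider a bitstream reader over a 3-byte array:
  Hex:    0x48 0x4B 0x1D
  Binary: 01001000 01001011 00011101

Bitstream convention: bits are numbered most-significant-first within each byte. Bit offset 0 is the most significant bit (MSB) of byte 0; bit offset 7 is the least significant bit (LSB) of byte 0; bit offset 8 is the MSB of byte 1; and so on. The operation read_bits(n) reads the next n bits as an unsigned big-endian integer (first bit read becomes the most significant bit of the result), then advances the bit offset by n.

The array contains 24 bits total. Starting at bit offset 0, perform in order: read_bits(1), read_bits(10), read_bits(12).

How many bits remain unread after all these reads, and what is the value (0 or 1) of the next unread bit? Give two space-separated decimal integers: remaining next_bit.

Answer: 1 1

Derivation:
Read 1: bits[0:1] width=1 -> value=0 (bin 0); offset now 1 = byte 0 bit 1; 23 bits remain
Read 2: bits[1:11] width=10 -> value=578 (bin 1001000010); offset now 11 = byte 1 bit 3; 13 bits remain
Read 3: bits[11:23] width=12 -> value=1422 (bin 010110001110); offset now 23 = byte 2 bit 7; 1 bits remain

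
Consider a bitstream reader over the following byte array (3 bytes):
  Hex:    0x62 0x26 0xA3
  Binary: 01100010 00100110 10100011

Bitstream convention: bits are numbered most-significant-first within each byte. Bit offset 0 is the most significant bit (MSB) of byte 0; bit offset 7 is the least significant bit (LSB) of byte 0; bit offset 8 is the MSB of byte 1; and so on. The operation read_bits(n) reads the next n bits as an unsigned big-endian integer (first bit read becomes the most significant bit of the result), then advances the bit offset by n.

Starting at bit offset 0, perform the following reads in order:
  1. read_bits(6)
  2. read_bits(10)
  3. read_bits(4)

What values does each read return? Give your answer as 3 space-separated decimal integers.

Read 1: bits[0:6] width=6 -> value=24 (bin 011000); offset now 6 = byte 0 bit 6; 18 bits remain
Read 2: bits[6:16] width=10 -> value=550 (bin 1000100110); offset now 16 = byte 2 bit 0; 8 bits remain
Read 3: bits[16:20] width=4 -> value=10 (bin 1010); offset now 20 = byte 2 bit 4; 4 bits remain

Answer: 24 550 10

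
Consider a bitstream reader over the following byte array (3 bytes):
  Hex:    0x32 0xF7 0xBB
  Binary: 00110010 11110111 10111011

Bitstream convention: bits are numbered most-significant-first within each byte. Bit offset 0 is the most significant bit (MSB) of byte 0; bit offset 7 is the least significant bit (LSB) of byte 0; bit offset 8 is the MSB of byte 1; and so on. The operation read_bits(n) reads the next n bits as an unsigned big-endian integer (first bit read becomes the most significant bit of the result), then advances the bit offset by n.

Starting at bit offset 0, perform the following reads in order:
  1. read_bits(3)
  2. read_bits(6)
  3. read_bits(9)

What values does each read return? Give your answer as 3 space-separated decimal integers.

Read 1: bits[0:3] width=3 -> value=1 (bin 001); offset now 3 = byte 0 bit 3; 21 bits remain
Read 2: bits[3:9] width=6 -> value=37 (bin 100101); offset now 9 = byte 1 bit 1; 15 bits remain
Read 3: bits[9:18] width=9 -> value=478 (bin 111011110); offset now 18 = byte 2 bit 2; 6 bits remain

Answer: 1 37 478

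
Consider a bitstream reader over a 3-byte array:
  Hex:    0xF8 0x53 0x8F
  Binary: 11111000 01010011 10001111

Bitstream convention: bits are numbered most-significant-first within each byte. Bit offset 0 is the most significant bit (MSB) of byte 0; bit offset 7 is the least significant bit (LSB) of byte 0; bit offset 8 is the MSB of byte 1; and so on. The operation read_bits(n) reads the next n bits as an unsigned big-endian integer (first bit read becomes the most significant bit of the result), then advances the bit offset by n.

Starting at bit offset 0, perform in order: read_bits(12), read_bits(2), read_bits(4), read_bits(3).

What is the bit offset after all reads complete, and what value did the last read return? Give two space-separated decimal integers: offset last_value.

Read 1: bits[0:12] width=12 -> value=3973 (bin 111110000101); offset now 12 = byte 1 bit 4; 12 bits remain
Read 2: bits[12:14] width=2 -> value=0 (bin 00); offset now 14 = byte 1 bit 6; 10 bits remain
Read 3: bits[14:18] width=4 -> value=14 (bin 1110); offset now 18 = byte 2 bit 2; 6 bits remain
Read 4: bits[18:21] width=3 -> value=1 (bin 001); offset now 21 = byte 2 bit 5; 3 bits remain

Answer: 21 1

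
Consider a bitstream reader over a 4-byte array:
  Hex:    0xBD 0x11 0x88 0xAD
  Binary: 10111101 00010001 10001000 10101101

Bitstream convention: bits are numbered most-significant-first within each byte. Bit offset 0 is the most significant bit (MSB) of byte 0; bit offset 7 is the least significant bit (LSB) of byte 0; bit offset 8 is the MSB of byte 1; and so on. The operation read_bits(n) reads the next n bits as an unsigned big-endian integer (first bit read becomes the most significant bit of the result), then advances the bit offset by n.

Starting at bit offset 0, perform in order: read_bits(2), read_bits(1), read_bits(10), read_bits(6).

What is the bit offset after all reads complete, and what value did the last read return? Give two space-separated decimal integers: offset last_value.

Read 1: bits[0:2] width=2 -> value=2 (bin 10); offset now 2 = byte 0 bit 2; 30 bits remain
Read 2: bits[2:3] width=1 -> value=1 (bin 1); offset now 3 = byte 0 bit 3; 29 bits remain
Read 3: bits[3:13] width=10 -> value=930 (bin 1110100010); offset now 13 = byte 1 bit 5; 19 bits remain
Read 4: bits[13:19] width=6 -> value=12 (bin 001100); offset now 19 = byte 2 bit 3; 13 bits remain

Answer: 19 12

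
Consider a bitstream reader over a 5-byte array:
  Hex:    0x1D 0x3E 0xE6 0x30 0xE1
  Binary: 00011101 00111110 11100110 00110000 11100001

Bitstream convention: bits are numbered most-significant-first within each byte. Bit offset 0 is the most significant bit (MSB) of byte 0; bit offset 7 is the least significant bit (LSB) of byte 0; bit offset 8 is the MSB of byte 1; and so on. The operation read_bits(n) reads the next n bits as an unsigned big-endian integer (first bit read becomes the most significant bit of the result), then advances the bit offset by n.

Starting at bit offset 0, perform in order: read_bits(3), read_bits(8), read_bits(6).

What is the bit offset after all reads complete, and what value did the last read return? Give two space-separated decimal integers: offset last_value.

Read 1: bits[0:3] width=3 -> value=0 (bin 000); offset now 3 = byte 0 bit 3; 37 bits remain
Read 2: bits[3:11] width=8 -> value=233 (bin 11101001); offset now 11 = byte 1 bit 3; 29 bits remain
Read 3: bits[11:17] width=6 -> value=61 (bin 111101); offset now 17 = byte 2 bit 1; 23 bits remain

Answer: 17 61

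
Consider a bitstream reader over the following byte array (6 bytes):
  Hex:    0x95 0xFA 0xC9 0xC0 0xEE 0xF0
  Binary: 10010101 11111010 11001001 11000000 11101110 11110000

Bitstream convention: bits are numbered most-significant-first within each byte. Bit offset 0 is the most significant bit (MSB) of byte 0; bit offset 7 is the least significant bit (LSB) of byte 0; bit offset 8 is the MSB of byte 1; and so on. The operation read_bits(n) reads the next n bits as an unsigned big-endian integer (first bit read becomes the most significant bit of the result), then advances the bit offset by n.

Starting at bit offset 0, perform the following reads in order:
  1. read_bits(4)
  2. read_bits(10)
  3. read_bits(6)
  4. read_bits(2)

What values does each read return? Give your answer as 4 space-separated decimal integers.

Read 1: bits[0:4] width=4 -> value=9 (bin 1001); offset now 4 = byte 0 bit 4; 44 bits remain
Read 2: bits[4:14] width=10 -> value=382 (bin 0101111110); offset now 14 = byte 1 bit 6; 34 bits remain
Read 3: bits[14:20] width=6 -> value=44 (bin 101100); offset now 20 = byte 2 bit 4; 28 bits remain
Read 4: bits[20:22] width=2 -> value=2 (bin 10); offset now 22 = byte 2 bit 6; 26 bits remain

Answer: 9 382 44 2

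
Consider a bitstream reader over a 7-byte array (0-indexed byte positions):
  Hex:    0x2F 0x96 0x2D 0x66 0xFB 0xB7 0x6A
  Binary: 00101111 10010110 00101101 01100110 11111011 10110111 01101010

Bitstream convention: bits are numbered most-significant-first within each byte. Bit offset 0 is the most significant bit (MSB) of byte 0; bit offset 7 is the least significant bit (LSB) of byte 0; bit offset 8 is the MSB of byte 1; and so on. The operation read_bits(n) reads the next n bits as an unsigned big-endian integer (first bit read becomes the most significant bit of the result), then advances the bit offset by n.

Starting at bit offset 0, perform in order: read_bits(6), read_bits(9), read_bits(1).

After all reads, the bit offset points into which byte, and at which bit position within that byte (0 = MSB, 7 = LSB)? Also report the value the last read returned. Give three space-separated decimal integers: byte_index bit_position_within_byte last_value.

Answer: 2 0 0

Derivation:
Read 1: bits[0:6] width=6 -> value=11 (bin 001011); offset now 6 = byte 0 bit 6; 50 bits remain
Read 2: bits[6:15] width=9 -> value=459 (bin 111001011); offset now 15 = byte 1 bit 7; 41 bits remain
Read 3: bits[15:16] width=1 -> value=0 (bin 0); offset now 16 = byte 2 bit 0; 40 bits remain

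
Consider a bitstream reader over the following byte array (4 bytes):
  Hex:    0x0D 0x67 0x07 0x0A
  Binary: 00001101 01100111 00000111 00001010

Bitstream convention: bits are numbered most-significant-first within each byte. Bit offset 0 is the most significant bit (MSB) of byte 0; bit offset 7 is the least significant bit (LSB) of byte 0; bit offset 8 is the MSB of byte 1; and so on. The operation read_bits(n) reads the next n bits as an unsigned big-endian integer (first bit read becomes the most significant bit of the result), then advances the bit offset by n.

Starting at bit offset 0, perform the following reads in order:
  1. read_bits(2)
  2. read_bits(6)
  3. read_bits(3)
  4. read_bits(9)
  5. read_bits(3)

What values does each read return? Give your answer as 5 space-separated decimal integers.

Read 1: bits[0:2] width=2 -> value=0 (bin 00); offset now 2 = byte 0 bit 2; 30 bits remain
Read 2: bits[2:8] width=6 -> value=13 (bin 001101); offset now 8 = byte 1 bit 0; 24 bits remain
Read 3: bits[8:11] width=3 -> value=3 (bin 011); offset now 11 = byte 1 bit 3; 21 bits remain
Read 4: bits[11:20] width=9 -> value=112 (bin 001110000); offset now 20 = byte 2 bit 4; 12 bits remain
Read 5: bits[20:23] width=3 -> value=3 (bin 011); offset now 23 = byte 2 bit 7; 9 bits remain

Answer: 0 13 3 112 3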